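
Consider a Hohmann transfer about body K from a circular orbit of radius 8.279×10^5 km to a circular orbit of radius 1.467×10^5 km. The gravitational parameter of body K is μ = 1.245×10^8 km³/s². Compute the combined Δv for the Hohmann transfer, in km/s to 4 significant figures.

Transfer-ellipse semi-major axis a_t = (r₁ + r₂)/2 = (8.279×10^5 + 1.467×10^5)/2 = 4.873×10^5 km.
Circular speed at r₁: v₁ = √(μ/r₁) = √(1.245×10^8/8.279×10^5) = 12.263 km/s.
On the transfer ellipse at r₁, v² = μ(2/r − 1/a) gives v_a = √[μ(2/r₁ − 1/a_t)] = 6.7284 km/s.
First burn Δv₁ = |v_a − v₁| = 5.5346 km/s.
At r₂, v₂ = √(μ/r₂) = 29.13195 km/s.
Transfer-orbit speed at r₂: v_p = √[μ(2/r₂ − 1/a_t)] = 37.97173 km/s.
Second burn Δv₂ = |v₂ − v_p| = 8.8398 km/s.
Δv = Δv₁ + Δv₂ = 5.5346 + 8.8398 = 14.37 km/s.

Δv = 14.37 km/s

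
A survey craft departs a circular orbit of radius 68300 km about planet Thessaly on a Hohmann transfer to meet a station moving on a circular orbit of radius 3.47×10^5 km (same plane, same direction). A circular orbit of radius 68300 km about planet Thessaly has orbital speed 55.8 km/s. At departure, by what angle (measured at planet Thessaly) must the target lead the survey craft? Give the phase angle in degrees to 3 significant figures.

φ = 96.7°

From the circular-orbit relation v² = μ/r at r = 68300 km: μ = v²r = (55.8)² × 68300 = 2.12662×10^8 km³/s².
The Hohmann ellipse has a_t = (r₁ + r₂)/2 = 2.0765×10^5 km.
The half-period of the transfer ellipse is t = π√(a_t³/μ) = 20385 s.
The target's mean motion on its circular orbit is ω₂ = √(μ/r₂³) = 7.1343×10^-5 rad/s.
Angle swept by the target during transfer: ω₂·t = 1.4543 rad = 83.33°.
The survey craft traverses 180° on the transfer ellipse, so the target must lead by 180° − 83.33° = 96.7°.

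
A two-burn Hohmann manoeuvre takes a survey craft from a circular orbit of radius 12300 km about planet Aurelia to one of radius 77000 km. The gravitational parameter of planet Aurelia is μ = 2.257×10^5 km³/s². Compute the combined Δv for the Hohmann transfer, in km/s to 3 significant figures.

Δv = 2.16 km/s

Transfer-ellipse semi-major axis a_t = (r₁ + r₂)/2 = (12300 + 77000)/2 = 44650 km.
At r₁ the circular-orbit speed is v₁ = √(μ/r₁) = 4.2836 km/s.
On the transfer ellipse at r₁, vis-viva gives v_p = √[μ(2/r₁ − 1/a_t)] = 5.6253 km/s.
First burn Δv₁ = |v_p − v₁| = 1.3417 km/s.
Circular speed at r₂: v₂ = √(μ/r₂) = 1.712066 km/s.
Transfer-orbit speed at r₂: v_a = √[μ(2/r₂ − 1/a_t)] = 0.8985914 km/s.
Second burn Δv₂ = |v₂ − v_a| = 0.81347 km/s.
Δv = Δv₁ + Δv₂ = 1.3417 + 0.81347 = 2.155 km/s.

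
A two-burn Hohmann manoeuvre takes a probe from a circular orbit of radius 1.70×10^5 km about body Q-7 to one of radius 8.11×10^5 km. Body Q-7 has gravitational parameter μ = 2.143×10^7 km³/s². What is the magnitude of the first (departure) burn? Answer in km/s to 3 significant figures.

Semi-major axis of the transfer orbit: a_t = (1.700×10^5 + 8.110×10^5)/2 = 4.905×10^5 km.
Circular speed at r = 1.700×10^5 km: v_c = √(μ/r) = 11.228 km/s.
Transfer-orbit speed at the same r (vis-viva, a = a_t): v_t = √[μ(2/r − 1/a_t)] = 14.437 km/s.
Δv₁ = |v_t − v_c| = |14.437 − 11.228| = 3.209 km/s.

Δv₁ = 3.21 km/s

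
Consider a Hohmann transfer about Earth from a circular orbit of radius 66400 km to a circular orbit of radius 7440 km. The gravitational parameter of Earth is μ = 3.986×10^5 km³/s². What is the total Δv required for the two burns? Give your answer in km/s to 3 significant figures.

Semi-major axis of the transfer orbit: a_t = (66400 + 7440)/2 = 36920 km.
Circular speed at r₁: v₁ = √(μ/r₁) = √(3.986×10^5/66400) = 2.450 km/s.
On the transfer ellipse at r₁, vis-viva gives v_a = √[μ(2/r₁ − 1/a_t)] = 1.100 km/s.
First burn Δv₁ = |v_a − v₁| = 1.350 km/s.
At r₂, v₂ = √(μ/r₂) = 7.31951 km/s.
Transfer-orbit speed at r₂: v_p = √[μ(2/r₂ − 1/a_t)] = 9.81602 km/s.
Second burn Δv₂ = |v₂ − v_p| = 2.497 km/s.
Δv = Δv₁ + Δv₂ = 1.350 + 2.497 = 3.847 km/s.

Δv = 3.85 km/s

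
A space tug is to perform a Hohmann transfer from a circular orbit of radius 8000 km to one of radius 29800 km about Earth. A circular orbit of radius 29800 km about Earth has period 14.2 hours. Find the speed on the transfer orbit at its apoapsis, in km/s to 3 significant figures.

From Kepler's third law T² = 4π²r³/μ at r = 29800 km, T = 14.2 hours = 14.2 × 3600 s = 51120 s: μ = 4π²r³/T² = 3.99785×10^5 km³/s².
The Hohmann ellipse has a_t = (r₁ + r₂)/2 = 18900 km.
At apoapsis, r = 29800 km.
Applying v² = μ(2/r − 1/a_t): v = 2.383 km/s.

v = 2.38 km/s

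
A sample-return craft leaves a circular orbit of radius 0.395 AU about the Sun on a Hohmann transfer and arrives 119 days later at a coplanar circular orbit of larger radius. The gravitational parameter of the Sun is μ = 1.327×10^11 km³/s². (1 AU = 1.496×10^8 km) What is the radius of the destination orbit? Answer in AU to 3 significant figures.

r₂ = 1.11 AU

In km: r₁ = 0.395 × 1.496×10^8 = 5.9092×10^7 km.
Transfer time t = 119 days = 1.02816×10^7 s, and t = π√(a_t³/μ).
So a_t = (μ t²/π²)^(1/3) = (1.327×10^11 × (1.02816×10^7)² / π²)^(1/3) = 1.1243×10^8 km.
Since a_t = (r₁ + r₂)/2, r₂ = 2a_t − r₁ = 2×1.1243×10^8 − 5.9092×10^7 = 1.65768×10^8 km.
In AU: r₂ = 1.65768×10^8 / 1.496×10^8 = 1.11 AU.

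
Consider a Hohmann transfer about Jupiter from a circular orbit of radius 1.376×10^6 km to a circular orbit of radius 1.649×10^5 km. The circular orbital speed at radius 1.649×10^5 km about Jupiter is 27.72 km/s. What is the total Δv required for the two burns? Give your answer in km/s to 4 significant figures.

Δv = 14.48 km/s

From the circular-orbit relation v² = μ/r at r = 1.649×10^5 km: μ = v²r = (27.72)² × 1.649×10^5 = 1.26709×10^8 km³/s².
The Hohmann ellipse has a_t = (r₁ + r₂)/2 = 7.7045×10^5 km.
Circular speed at r₁: v₁ = √(μ/r₁) = √(1.26709×10^8/1.376×10^6) = 9.596 km/s.
Transfer-orbit speed at r₁ (v² = μ(2/r − 1/a)): v_a = √[μ(2/r₁ − 1/a_t)] = 4.439 km/s.
First burn Δv₁ = |v_a − v₁| = 5.157 km/s.
At r₂, v₂ = √(μ/r₂) = 27.720 km/s.
Transfer-orbit speed at r₂: v_p = √[μ(2/r₂ − 1/a_t)] = 37.045 km/s.
Second burn Δv₂ = |v₂ − v_p| = 9.325 km/s.
Total Δv = Δv₁ + Δv₂ = 14.48 km/s.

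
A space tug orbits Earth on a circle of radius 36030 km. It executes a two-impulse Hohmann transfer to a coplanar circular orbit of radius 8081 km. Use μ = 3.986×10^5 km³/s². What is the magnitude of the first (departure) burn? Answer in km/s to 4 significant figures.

Δv₁ = 1.313 km/s

Transfer-ellipse semi-major axis a_t = (r₁ + r₂)/2 = (36030 + 8081)/2 = 22055.5 km.
Circular speed at r = 36030 km: v_c = √(μ/r) = 3.326 km/s.
Transfer-orbit speed at the same r (vis-viva, a = a_t): v_t = √[μ(2/r − 1/a_t)] = 2.013 km/s.
Δv₁ = |v_t − v_c| = |2.013 − 3.326| = 1.313 km/s.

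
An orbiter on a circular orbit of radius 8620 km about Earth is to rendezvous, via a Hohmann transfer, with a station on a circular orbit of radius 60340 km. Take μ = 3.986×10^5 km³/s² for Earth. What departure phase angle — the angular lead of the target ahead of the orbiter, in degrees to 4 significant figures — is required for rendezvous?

φ = 102.2°

The Hohmann ellipse has a_t = (r₁ + r₂)/2 = 34480 km.
Transfer time t = π√(a_t³/μ) = 31859.0 s.
Target angular speed ω₂ = √(μ/r₂³) = 4.25952×10^-5 rad/s.
Angle swept by the target during transfer: ω₂·t = 1.35704 rad = 77.753°.
Arrival is 180° from departure on the ellipse, so φ = 180° − 77.753° = 102.2°.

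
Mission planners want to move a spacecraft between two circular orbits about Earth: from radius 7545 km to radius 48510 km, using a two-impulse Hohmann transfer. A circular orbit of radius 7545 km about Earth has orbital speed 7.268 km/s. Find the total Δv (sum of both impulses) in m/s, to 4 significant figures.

From the circular-orbit relation v² = μ/r at r = 7545 km: μ = v²r = (7.268)² × 7545 = 3.98556×10^5 km³/s².
Semi-major axis of the transfer orbit: a_t = (7545 + 48510)/2 = 28027.5 km.
Circular speed at r₁: v₁ = √(μ/r₁) = √(3.98556×10^5/7545) = 7.268 km/s.
On the transfer ellipse at r₁, vis-viva gives v_p = √[μ(2/r₁ − 1/a_t)] = 9.562 km/s.
First burn Δv₁ = |v_p − v₁| = 2.294 km/s.
Circular speed at r₂: v₂ = √(μ/r₂) = 2.866 km/s.
Transfer-orbit speed at r₂: v_a = √[μ(2/r₂ − 1/a_t)] = 1.487 km/s.
Second burn Δv₂ = |v₂ − v_a| = 1.379 km/s.
Δv = Δv₁ + Δv₂ = 2.294 + 1.379 = 3.673 km/s.

Δv = 3673 m/s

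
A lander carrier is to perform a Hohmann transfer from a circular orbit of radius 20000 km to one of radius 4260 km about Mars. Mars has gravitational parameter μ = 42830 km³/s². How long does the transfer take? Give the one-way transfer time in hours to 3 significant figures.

The Hohmann ellipse has a_t = (r₁ + r₂)/2 = 12130 km.
Half the transfer-orbit period gives t = π√(a_t³/μ) = 20280 s.
Converting: 20280 s ÷ 3600 s/hour = 5.63 hours.

t = 5.63 hours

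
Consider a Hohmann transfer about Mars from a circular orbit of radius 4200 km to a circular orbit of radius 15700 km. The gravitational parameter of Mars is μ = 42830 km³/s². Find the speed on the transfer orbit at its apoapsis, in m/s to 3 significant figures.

v = 1070 m/s

Semi-major axis of the transfer orbit: a_t = (4200 + 15700)/2 = 9950 km.
The apoapsis of the transfer ellipse is at r = 15700 km.
From the vis-viva equation, v = √[μ(2/r − 1/a_t)] = 1.073 km/s.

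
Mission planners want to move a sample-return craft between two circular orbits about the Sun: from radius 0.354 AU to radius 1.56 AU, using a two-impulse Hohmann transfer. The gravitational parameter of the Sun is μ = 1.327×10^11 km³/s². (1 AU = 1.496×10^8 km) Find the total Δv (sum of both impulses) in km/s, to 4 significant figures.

In km: r₁ = 0.354 × 1.496×10^8 = 5.29584×10^7 km; r₂ = 1.56 × 1.496×10^8 = 2.33376×10^8 km.
Semi-major axis of the transfer orbit: a_t = (5.29584×10^7 + 2.33376×10^8)/2 = 1.431672×10^8 km.
Circular speed at r₁: v₁ = √(μ/r₁) = √(1.327×10^11/5.29584×10^7) = 50.0574 km/s.
On the transfer ellipse at r₁, vis-viva equation gives v_p = √[μ(2/r₁ − 1/a_t)] = 63.9108 km/s.
First burn Δv₁ = |v_p − v₁| = 13.853 km/s.
At r₂, v₂ = √(μ/r₂) = 23.84555 km/s.
Transfer-orbit speed at r₂: v_a = √[μ(2/r₂ − 1/a_t)] = 14.50284 km/s.
Second burn Δv₂ = |v₂ − v_a| = 9.3427 km/s.
Total Δv = Δv₁ + Δv₂ = 23.20 km/s.

Δv = 23.20 km/s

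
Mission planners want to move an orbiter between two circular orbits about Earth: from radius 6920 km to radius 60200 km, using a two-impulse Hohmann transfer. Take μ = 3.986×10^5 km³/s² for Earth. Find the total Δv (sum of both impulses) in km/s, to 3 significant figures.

Δv = 3.98 km/s

The Hohmann ellipse has a_t = (r₁ + r₂)/2 = 33560 km.
At r₁ the circular-orbit speed is v₁ = √(μ/r₁) = 7.58954 km/s.
Transfer-orbit speed at r₁ (vis-viva equation): v_p = √[μ(2/r₁ − 1/a_t)] = 10.1649 km/s.
First burn Δv₁ = |v_p − v₁| = 2.575 km/s.
At r₂, v₂ = √(μ/r₂) = 2.573 km/s.
Transfer-orbit speed at r₂: v_a = √[μ(2/r₂ − 1/a_t)] = 1.168 km/s.
Second burn Δv₂ = |v₂ − v_a| = 1.405 km/s.
Δv = Δv₁ + Δv₂ = 2.575 + 1.405 = 3.980 km/s.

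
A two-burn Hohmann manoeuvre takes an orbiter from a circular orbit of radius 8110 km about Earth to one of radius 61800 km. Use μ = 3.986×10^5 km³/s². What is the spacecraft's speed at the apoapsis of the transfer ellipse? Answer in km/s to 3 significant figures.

v = 1.22 km/s

Transfer-ellipse semi-major axis a_t = (r₁ + r₂)/2 = (8110 + 61800)/2 = 34955 km.
The apoapsis of the transfer ellipse is at r = 61800 km.
Vis-viva: v = √[μ(2/r − 1/a_t)] = √[3.986×10^5 × (2/61800 − 1/34955)] = 1.223 km/s.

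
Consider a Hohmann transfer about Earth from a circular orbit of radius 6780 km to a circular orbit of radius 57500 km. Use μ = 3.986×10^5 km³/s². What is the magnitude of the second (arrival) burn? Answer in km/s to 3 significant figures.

Semi-major axis of the transfer orbit: a_t = (6780 + 57500)/2 = 32140 km.
Circular speed at r = 57500 km: v_c = √(μ/r) = 2.633 km/s.
Transfer-orbit speed at the same r (vis-viva, a = a_t): v_t = √[μ(2/r − 1/a_t)] = 1.209 km/s.
Δv₂ = |v_t − v_c| = |1.209 − 2.633| = 1.424 km/s.

Δv₂ = 1.42 km/s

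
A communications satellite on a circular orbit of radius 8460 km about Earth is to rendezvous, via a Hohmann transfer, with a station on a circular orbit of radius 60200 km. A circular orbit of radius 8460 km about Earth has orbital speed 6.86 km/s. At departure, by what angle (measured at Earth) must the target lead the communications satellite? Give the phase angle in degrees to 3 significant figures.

φ = 102°

From the circular-orbit relation v² = μ/r at r = 8460 km: μ = v²r = (6.86)² × 8460 = 3.98124×10^5 km³/s².
The Hohmann ellipse has a_t = (r₁ + r₂)/2 = 34330 km.
The half-period of the transfer ellipse is t = π√(a_t³/μ) = 31670 s.
Target angular speed ω₂ = √(μ/r₂³) = 4.272×10^-5 rad/s.
Angle swept by the target during transfer: ω₂·t = 1.353 rad = 77.52°.
Arrival is 180° from departure on the ellipse, so φ = 180° − 77.52° = 102°.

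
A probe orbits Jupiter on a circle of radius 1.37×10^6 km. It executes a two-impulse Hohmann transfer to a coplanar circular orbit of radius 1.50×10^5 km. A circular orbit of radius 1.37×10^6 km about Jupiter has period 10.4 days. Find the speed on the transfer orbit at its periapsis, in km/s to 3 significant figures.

v = 38.9 km/s

From Kepler's third law T² = 4π²r³/μ at r = 1.37×10^6 km, T = 10.4 days = 10.4 × 86400 s = 8.9856×10^5 s: μ = 4π²r³/T² = 1.25727×10^8 km³/s².
Semi-major axis of the transfer orbit: a_t = (1.370×10^6 + 1.500×10^5)/2 = 7.600×10^5 km.
At periapsis, r = 1.500×10^5 km.
Vis-viva: v = √[μ(2/r − 1/a_t)] = √[1.25727×10^8 × (2/1.500×10^5 − 1/7.600×10^5)] = 38.87 km/s.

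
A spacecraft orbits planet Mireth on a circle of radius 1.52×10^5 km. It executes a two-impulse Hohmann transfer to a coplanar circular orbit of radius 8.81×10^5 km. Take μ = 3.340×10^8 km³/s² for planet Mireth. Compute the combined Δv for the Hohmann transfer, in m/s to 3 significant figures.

Δv = 23300 m/s

The Hohmann ellipse has a_t = (r₁ + r₂)/2 = 5.165×10^5 km.
At r₁ the circular-orbit speed is v₁ = √(μ/r₁) = 46.8761 km/s.
Transfer-orbit speed at r₁ (v² = μ(2/r − 1/a)): v_p = √[μ(2/r₁ − 1/a_t)] = 61.2215 km/s.
First burn Δv₁ = |v_p − v₁| = 14.345 km/s.
At r₂, v₂ = √(μ/r₂) = 19.47087 km/s.
Transfer-orbit speed at r₂: v_a = √[μ(2/r₂ − 1/a_t)] = 10.56263 km/s.
Second burn Δv₂ = |v₂ − v_a| = 8.9082 km/s.
Total Δv = Δv₁ + Δv₂ = 23.25 km/s.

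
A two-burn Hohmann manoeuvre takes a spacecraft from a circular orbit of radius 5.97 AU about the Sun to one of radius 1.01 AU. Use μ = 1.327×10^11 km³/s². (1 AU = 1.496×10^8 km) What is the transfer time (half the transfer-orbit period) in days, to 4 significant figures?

t = 1191 days

In km: r₁ = 5.97 × 1.496×10^8 = 8.93112×10^8 km; r₂ = 1.01 × 1.496×10^8 = 1.51096×10^8 km.
Transfer-ellipse semi-major axis a_t = (r₁ + r₂)/2 = (8.93112×10^8 + 1.51096×10^8)/2 = 5.22104×10^8 km.
Transfer time t = π√(a_t³/μ) = π√((5.22104×10^8)³ / 1.327×10^11) = 1.029×10^8 s.
Converting: 1.029×10^8 s ÷ 86400 s/day = 1191 days.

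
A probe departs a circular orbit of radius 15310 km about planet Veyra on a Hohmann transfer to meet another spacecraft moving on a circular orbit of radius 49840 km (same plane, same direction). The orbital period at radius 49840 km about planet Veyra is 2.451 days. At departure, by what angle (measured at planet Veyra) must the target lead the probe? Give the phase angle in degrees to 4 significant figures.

From Kepler's third law T² = 4π²r³/μ at r = 49840 km, T = 2.451 days = 2.451 × 86400 s = 2.117664×10^5 s: μ = 4π²r³/T² = 1.08988×10^5 km³/s².
Transfer-ellipse semi-major axis a_t = (r₁ + r₂)/2 = (15310 + 49840)/2 = 32575 km.
The half-period of the transfer ellipse is t = π√(a_t³/μ) = 55950 s.
Target angular speed ω₂ = √(μ/r₂³) = 2.967×10^-5 rad/s.
Angle swept by the target during transfer: ω₂·t = 1.660 rad = 95.11°.
Arrival is 180° from departure on the ellipse, so φ = 180° − 95.11° = 84.89°.

φ = 84.89°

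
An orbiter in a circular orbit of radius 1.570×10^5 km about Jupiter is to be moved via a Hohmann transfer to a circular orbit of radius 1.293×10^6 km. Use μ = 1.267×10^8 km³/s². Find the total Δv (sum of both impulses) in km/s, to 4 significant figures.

Semi-major axis of the transfer orbit: a_t = (1.570×10^5 + 1.293×10^6)/2 = 7.250×10^5 km.
Circular speed at r₁: v₁ = √(μ/r₁) = √(1.267×10^8/1.570×10^5) = 28.41 km/s.
Transfer-orbit speed at r₁ (vis-viva): v_p = √[μ(2/r₁ − 1/a_t)] = 37.94 km/s.
First burn Δv₁ = |v_p − v₁| = 9.530 km/s.
At r₂, v₂ = √(μ/r₂) = 9.8989 km/s.
Transfer-orbit speed at r₂: v_a = √[μ(2/r₂ − 1/a_t)] = 4.6065 km/s.
Second burn Δv₂ = |v₂ − v_a| = 5.292 km/s.
Total Δv = Δv₁ + Δv₂ = 14.82 km/s.

Δv = 14.82 km/s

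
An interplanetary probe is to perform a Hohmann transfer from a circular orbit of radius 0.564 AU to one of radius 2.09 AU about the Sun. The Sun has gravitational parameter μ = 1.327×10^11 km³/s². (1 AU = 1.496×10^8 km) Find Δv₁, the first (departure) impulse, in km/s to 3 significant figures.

In km: r₁ = 0.564 × 1.496×10^8 = 8.43744×10^7 km; r₂ = 2.09 × 1.496×10^8 = 3.12664×10^8 km.
Semi-major axis of the transfer orbit: a_t = (8.43744×10^7 + 3.12664×10^8)/2 = 1.985192×10^8 km.
On the circular orbit at r = 8.43744×10^7 km, v_c = √(μ/r) = 39.66 km/s.
Vis-viva on the transfer ellipse at r = 8.43744×10^7 km gives v_t = √[μ(2/r − 1/a_t)] = 49.77 km/s.
Δv₁ = |v_t − v_c| = |49.77 − 39.66| = 10.11 km/s.

Δv₁ = 10.1 km/s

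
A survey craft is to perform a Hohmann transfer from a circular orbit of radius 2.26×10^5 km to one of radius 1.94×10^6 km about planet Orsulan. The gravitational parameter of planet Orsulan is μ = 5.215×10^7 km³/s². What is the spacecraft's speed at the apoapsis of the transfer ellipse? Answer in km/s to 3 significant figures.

Semi-major axis of the transfer orbit: a_t = (2.260×10^5 + 1.940×10^6)/2 = 1.083×10^6 km.
The apoapsis of the transfer ellipse is at r = 1.940×10^6 km.
Applying v² = μ(2/r − 1/a_t): v = 2.368 km/s.

v = 2.37 km/s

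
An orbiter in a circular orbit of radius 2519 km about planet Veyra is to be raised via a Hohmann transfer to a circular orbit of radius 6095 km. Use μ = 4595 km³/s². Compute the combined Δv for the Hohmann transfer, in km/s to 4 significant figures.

The Hohmann ellipse has a_t = (r₁ + r₂)/2 = 4307 km.
Circular speed at r₁: v₁ = √(μ/r₁) = √(4595/2519) = 1.35061 km/s.
On the transfer ellipse at r₁, vis-viva gives v_p = √[μ(2/r₁ − 1/a_t)] = 1.60668 km/s.
First burn Δv₁ = |v_p − v₁| = 0.25607 km/s.
At r₂, v₂ = √(μ/r₂) = 0.86827 km/s.
Transfer-orbit speed at r₂: v_a = √[μ(2/r₂ − 1/a_t)] = 0.66402 km/s.
Second burn Δv₂ = |v₂ − v_a| = 0.20425 km/s.
Total Δv = Δv₁ + Δv₂ = 0.4603 km/s.

Δv = 0.4603 km/s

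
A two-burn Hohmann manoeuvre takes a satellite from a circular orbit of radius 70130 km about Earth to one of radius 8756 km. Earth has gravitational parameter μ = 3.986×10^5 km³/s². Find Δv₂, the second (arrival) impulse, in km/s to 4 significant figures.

Semi-major axis of the transfer orbit: a_t = (70130 + 8756)/2 = 39443 km.
Circular speed at r = 8756 km: v_c = √(μ/r) = 6.747 km/s.
Vis-viva on the transfer ellipse at r = 8756 km gives v_t = √[μ(2/r − 1/a_t)] = 8.997 km/s.
Δv₂ = |v_t − v_c| = |8.997 − 6.747| = 2.250 km/s.

Δv₂ = 2.250 km/s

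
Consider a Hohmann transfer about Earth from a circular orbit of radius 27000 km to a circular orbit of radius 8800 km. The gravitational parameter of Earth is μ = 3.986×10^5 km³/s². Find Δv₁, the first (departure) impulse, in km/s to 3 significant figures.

The Hohmann ellipse has a_t = (r₁ + r₂)/2 = 17900 km.
Circular speed at r = 27000 km: v_c = √(μ/r) = 3.842 km/s.
Vis-viva on the transfer ellipse at r = 27000 km gives v_t = √[μ(2/r − 1/a_t)] = 2.694 km/s.
Δv₁ = |v_t − v_c| = |2.694 − 3.842| = 1.148 km/s.

Δv₁ = 1.15 km/s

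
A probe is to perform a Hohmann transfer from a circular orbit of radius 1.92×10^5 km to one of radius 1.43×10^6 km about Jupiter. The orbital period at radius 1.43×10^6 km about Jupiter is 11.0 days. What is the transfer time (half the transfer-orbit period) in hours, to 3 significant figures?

t = 56.4 hours

From Kepler's third law T² = 4π²r³/μ at r = 1.43×10^6 km, T = 11.0 days = 11.0 × 86400 s = 9.504×10^5 s: μ = 4π²r³/T² = 1.27807×10^8 km³/s².
Transfer-ellipse semi-major axis a_t = (r₁ + r₂)/2 = (1.920×10^5 + 1.430×10^6)/2 = 8.110×10^5 km.
By Kepler's third law the transfer-orbit period is T = 2π√(a_t³/μ), so t = T/2 = 2.030×10^5 s.
Converting: 2.030×10^5 s ÷ 3600 s/hour = 56.4 hours.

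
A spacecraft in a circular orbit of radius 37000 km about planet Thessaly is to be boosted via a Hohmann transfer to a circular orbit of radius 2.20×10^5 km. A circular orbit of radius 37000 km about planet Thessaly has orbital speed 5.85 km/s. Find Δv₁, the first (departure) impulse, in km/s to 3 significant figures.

From the circular-orbit relation v² = μ/r at r = 37000 km: μ = v²r = (5.85)² × 37000 = 1.26623×10^6 km³/s².
Semi-major axis of the transfer orbit: a_t = (37000 + 2.200×10^5)/2 = 1.285×10^5 km.
Circular speed at r = 37000 km: v_c = √(μ/r) = 5.850 km/s.
Transfer-orbit speed at the same r (vis-viva, a = a_t): v_t = √[μ(2/r − 1/a_t)] = 7.654 km/s.
Δv₁ = |v_t − v_c| = |7.654 − 5.850| = 1.804 km/s.

Δv₁ = 1.80 km/s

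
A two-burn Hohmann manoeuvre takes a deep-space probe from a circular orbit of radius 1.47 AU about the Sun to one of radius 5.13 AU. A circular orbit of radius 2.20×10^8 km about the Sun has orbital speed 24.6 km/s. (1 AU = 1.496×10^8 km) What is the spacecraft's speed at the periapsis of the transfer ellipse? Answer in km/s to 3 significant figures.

v = 30.7 km/s

From the circular-orbit relation v² = μ/r at r = 2.20×10^8 km: μ = v²r = (24.6)² × 2.20×10^8 = 1.33135×10^11 km³/s².
In km: r₁ = 1.47 × 1.496×10^8 = 2.19912×10^8 km; r₂ = 5.13 × 1.496×10^8 = 7.67448×10^8 km.
Semi-major axis of the transfer orbit: a_t = (2.19912×10^8 + 7.67448×10^8)/2 = 4.9368×10^8 km.
At periapsis, r = 2.19912×10^8 km.
From the vis-viva equation, v = √[μ(2/r − 1/a_t)] = 30.68 km/s.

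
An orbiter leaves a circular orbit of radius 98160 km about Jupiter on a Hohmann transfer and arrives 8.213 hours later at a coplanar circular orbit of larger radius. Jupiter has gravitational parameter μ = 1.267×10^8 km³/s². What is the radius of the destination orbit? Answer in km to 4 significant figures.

Transfer time t = 8.213 hours = 29566.8 s, and t = π√(a_t³/μ).
So a_t = (μ t²/π²)^(1/3) = (1.267×10^8 × (29566.8)² / π²)^(1/3) = 2.2389×10^5 km.
Since a_t = (r₁ + r₂)/2, r₂ = 2a_t − r₁ = 2×2.2389×10^5 − 98160 = 3.4962×10^5 km.

r₂ = 3.496×10^5 km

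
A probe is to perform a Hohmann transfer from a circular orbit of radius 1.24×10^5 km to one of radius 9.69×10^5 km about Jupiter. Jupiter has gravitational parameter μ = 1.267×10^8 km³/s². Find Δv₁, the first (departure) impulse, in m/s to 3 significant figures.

Transfer-ellipse semi-major axis a_t = (r₁ + r₂)/2 = (1.240×10^5 + 9.690×10^5)/2 = 5.465×10^5 km.
On the circular orbit at r = 1.240×10^5 km, v_c = √(μ/r) = 31.965 km/s.
Vis-viva on the transfer ellipse at r = 1.240×10^5 km gives v_t = √[μ(2/r − 1/a_t)] = 42.564 km/s.
Δv₁ = |v_t − v_c| = |42.564 − 31.965| = 10.60 km/s.

Δv₁ = 10600 m/s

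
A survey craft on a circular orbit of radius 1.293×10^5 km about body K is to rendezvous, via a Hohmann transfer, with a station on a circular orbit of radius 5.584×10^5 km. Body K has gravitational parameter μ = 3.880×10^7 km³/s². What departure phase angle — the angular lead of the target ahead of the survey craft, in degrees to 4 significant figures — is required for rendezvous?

The Hohmann ellipse has a_t = (r₁ + r₂)/2 = 3.4385×10^5 km.
The half-period of the transfer ellipse is t = π√(a_t³/μ) = 1.01692×10^5 s.
Target angular speed ω₂ = √(μ/r₂³) = 1.49279×10^-5 rad/s.
Angle swept by the target during transfer: ω₂·t = 1.51805 rad = 86.98°.
The survey craft traverses 180° on the transfer ellipse, so the target must lead by 180° − 86.98° = 93.02°.

φ = 93.02°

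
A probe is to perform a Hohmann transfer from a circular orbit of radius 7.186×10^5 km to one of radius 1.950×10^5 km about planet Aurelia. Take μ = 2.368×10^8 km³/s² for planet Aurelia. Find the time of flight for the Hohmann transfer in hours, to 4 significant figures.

Transfer-ellipse semi-major axis a_t = (r₁ + r₂)/2 = (7.186×10^5 + 1.950×10^5)/2 = 4.568×10^5 km.
By Kepler's third law the transfer-orbit period is T = 2π√(a_t³/μ), so t = T/2 = 63030 s.
Converting: 63030 s ÷ 3600 s/hour = 17.51 hours.

t = 17.51 hours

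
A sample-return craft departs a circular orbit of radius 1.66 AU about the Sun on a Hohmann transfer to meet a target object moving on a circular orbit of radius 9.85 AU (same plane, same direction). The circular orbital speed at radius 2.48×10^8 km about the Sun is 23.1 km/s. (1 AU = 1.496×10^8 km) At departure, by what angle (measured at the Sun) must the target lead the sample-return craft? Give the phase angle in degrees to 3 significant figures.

φ = 99.6°

From the circular-orbit relation v² = μ/r at r = 2.48×10^8 km: μ = v²r = (23.1)² × 2.48×10^8 = 1.32335×10^11 km³/s².
In km: r₁ = 1.66 × 1.496×10^8 = 2.48336×10^8 km; r₂ = 9.85 × 1.496×10^8 = 1.47356×10^9 km.
Transfer-ellipse semi-major axis a_t = (r₁ + r₂)/2 = (2.48336×10^8 + 1.47356×10^9)/2 = 8.60948×10^8 km.
The half-period of the transfer ellipse is t = π√(a_t³/μ) = 2.182×10^8 s.
The target's mean motion on its circular orbit is ω₂ = √(μ/r₂³) = 6.431×10^-9 rad/s.
Angle swept by the target during transfer: ω₂·t = 1.403 rad = 80.39°.
The sample-return craft traverses 180° on the transfer ellipse, so the target must lead by 180° − 80.39° = 99.6°.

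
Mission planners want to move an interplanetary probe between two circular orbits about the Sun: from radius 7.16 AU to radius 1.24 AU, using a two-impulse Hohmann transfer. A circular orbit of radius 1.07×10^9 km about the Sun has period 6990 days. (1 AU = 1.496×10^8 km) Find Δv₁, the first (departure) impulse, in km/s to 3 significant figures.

Δv₁ = 5.08 km/s

From Kepler's third law T² = 4π²r³/μ at r = 1.07×10^9 km, T = 6990 days = 6990 × 86400 s = 6.03936×10^8 s: μ = 4π²r³/T² = 1.32596×10^11 km³/s².
In km: r₁ = 7.16 × 1.496×10^8 = 1.071136×10^9 km; r₂ = 1.24 × 1.496×10^8 = 1.85504×10^8 km.
The Hohmann ellipse has a_t = (r₁ + r₂)/2 = 6.2832×10^8 km.
Circular speed at r = 1.071136×10^9 km: v_c = √(μ/r) = 11.126 km/s.
Vis-viva on the transfer ellipse at r = 1.071136×10^9 km gives v_t = √[μ(2/r − 1/a_t)] = 6.0454 km/s.
Δv₁ = |v_t − v_c| = |6.0454 − 11.126| = 5.081 km/s.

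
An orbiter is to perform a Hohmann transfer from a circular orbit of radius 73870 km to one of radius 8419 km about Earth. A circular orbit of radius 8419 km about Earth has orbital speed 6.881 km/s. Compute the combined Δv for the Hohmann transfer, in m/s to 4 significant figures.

Δv = 3611 m/s

From the circular-orbit relation v² = μ/r at r = 8419 km: μ = v²r = (6.881)² × 8419 = 3.98624×10^5 km³/s².
Semi-major axis of the transfer orbit: a_t = (73870 + 8419)/2 = 41144.5 km.
Circular speed at r₁: v₁ = √(μ/r₁) = √(3.98624×10^5/73870) = 2.323 km/s.
Transfer-orbit speed at r₁ (vis-viva equation): v_a = √[μ(2/r₁ − 1/a_t)] = 1.051 km/s.
First burn Δv₁ = |v_a − v₁| = 1.272 km/s.
At r₂, v₂ = √(μ/r₂) = 6.881 km/s.
Transfer-orbit speed at r₂: v_p = √[μ(2/r₂ − 1/a_t)] = 9.220 km/s.
Second burn Δv₂ = |v₂ − v_p| = 2.339 km/s.
Total Δv = Δv₁ + Δv₂ = 3.611 km/s.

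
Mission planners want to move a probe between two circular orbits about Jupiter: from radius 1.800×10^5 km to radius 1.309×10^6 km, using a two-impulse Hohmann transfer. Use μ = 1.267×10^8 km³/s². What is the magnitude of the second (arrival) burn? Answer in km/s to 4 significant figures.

The Hohmann ellipse has a_t = (r₁ + r₂)/2 = 7.445×10^5 km.
On the circular orbit at r = 1.309×10^6 km, v_c = √(μ/r) = 9.8383 km/s.
Transfer-orbit speed at the same r (vis-viva, a = a_t): v_t = √[μ(2/r − 1/a_t)] = 4.8375 km/s.
Δv₂ = |v_t − v_c| = |4.8375 − 9.8383| = 5.001 km/s.

Δv₂ = 5.001 km/s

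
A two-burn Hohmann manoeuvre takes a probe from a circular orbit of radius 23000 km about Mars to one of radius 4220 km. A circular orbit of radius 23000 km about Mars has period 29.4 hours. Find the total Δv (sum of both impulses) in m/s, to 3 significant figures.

Δv = 1560 m/s

From Kepler's third law T² = 4π²r³/μ at r = 23000 km, T = 29.4 hours = 29.4 × 3600 s = 1.0584×10^5 s: μ = 4π²r³/T² = 42878.9 km³/s².
Semi-major axis of the transfer orbit: a_t = (23000 + 4220)/2 = 13610 km.
At r₁ the circular-orbit speed is v₁ = √(μ/r₁) = 1.3654 km/s.
On the transfer ellipse at r₁, v² = μ(2/r − 1/a) gives v_a = √[μ(2/r₁ − 1/a_t)] = 0.76030 km/s.
First burn Δv₁ = |v_a − v₁| = 0.6051 km/s.
At r₂, v₂ = √(μ/r₂) = 3.1876 km/s.
Transfer-orbit speed at r₂: v_p = √[μ(2/r₂ − 1/a_t)] = 4.1438 km/s.
Second burn Δv₂ = |v₂ − v_p| = 0.9562 km/s.
Total Δv = Δv₁ + Δv₂ = 1.561 km/s.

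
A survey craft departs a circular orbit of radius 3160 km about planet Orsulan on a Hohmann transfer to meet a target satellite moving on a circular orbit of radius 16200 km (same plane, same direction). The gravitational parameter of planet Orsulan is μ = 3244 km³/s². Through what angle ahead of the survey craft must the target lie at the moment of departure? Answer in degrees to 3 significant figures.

φ = 96.9°

Semi-major axis of the transfer orbit: a_t = (3160 + 16200)/2 = 9680 km.
The half-period of the transfer ellipse is t = π√(a_t³/μ) = 52530 s.
The target's mean motion on its circular orbit is ω₂ = √(μ/r₂³) = 2.762×10^-5 rad/s.
Angle swept by the target during transfer: ω₂·t = 1.451 rad = 83.14°.
Arrival is 180° from departure on the ellipse, so φ = 180° − 83.14° = 96.9°.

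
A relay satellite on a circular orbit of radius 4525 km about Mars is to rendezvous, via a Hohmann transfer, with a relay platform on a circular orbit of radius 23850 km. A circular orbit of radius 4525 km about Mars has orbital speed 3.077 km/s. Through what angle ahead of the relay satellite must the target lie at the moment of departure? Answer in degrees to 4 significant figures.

φ = 97.42°

From the circular-orbit relation v² = μ/r at r = 4525 km: μ = v²r = (3.077)² × 4525 = 42842.4 km³/s².
Transfer-ellipse semi-major axis a_t = (r₁ + r₂)/2 = (4525 + 23850)/2 = 14187.5 km.
Transfer time t = π√(a_t³/μ) = 25649 s.
Target angular speed ω₂ = √(μ/r₂³) = 5.6196×10^-5 rad/s.
Angle swept by the target during transfer: ω₂·t = 1.44137 rad = 82.58°.
The relay satellite traverses 180° on the transfer ellipse, so the target must lead by 180° − 82.58° = 97.42°.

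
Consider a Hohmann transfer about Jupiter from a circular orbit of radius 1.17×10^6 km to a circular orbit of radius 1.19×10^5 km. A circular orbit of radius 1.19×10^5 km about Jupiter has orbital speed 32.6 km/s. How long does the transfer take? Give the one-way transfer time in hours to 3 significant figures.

From the circular-orbit relation v² = μ/r at r = 1.19×10^5 km: μ = v²r = (32.6)² × 1.19×10^5 = 1.26468×10^8 km³/s².
Transfer-ellipse semi-major axis a_t = (r₁ + r₂)/2 = (1.170×10^6 + 1.190×10^5)/2 = 6.445×10^5 km.
By Kepler's third law the transfer-orbit period is T = 2π√(a_t³/μ), so t = T/2 = 1.44542×10^5 s.
Converting: 1.44542×10^5 s ÷ 3600 s/hour = 40.2 hours.

t = 40.2 hours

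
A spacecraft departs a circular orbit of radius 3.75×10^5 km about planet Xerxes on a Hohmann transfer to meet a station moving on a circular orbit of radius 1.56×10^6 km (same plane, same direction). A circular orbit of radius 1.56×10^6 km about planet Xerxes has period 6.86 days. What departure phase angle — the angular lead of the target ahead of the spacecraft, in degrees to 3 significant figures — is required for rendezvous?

φ = 92.1°

From Kepler's third law T² = 4π²r³/μ at r = 1.56×10^6 km, T = 6.86 days = 6.86 × 86400 s = 5.92704×10^5 s: μ = 4π²r³/T² = 4.26636×10^8 km³/s².
The Hohmann ellipse has a_t = (r₁ + r₂)/2 = 9.675×10^5 km.
Transfer time t = π√(a_t³/μ) = 1.4474×10^5 s.
The target's mean motion on its circular orbit is ω₂ = √(μ/r₂³) = 1.0601×10^-5 rad/s.
Angle swept by the target during transfer: ω₂·t = 1.5344 rad = 87.91°.
The spacecraft traverses 180° on the transfer ellipse, so the target must lead by 180° − 87.91° = 92.1°.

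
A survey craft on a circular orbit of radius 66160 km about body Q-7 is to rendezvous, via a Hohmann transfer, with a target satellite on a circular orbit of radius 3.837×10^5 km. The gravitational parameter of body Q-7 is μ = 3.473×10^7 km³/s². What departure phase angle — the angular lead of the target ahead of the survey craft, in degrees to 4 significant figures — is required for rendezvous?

φ = 99.21°

The Hohmann ellipse has a_t = (r₁ + r₂)/2 = 2.2493×10^5 km.
Transfer time t = π√(a_t³/μ) = 56870 s.
Target angular speed ω₂ = √(μ/r₂³) = 2.480×10^-5 rad/s.
Angle swept by the target during transfer: ω₂·t = 1.410 rad = 80.79°.
Arrival is 180° from departure on the ellipse, so φ = 180° − 80.79° = 99.21°.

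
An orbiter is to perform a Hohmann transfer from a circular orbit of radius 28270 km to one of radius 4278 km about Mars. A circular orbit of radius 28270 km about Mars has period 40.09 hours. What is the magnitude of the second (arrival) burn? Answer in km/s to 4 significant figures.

From Kepler's third law T² = 4π²r³/μ at r = 28270 km, T = 40.09 hours = 40.09 × 3600 s = 1.44324×10^5 s: μ = 4π²r³/T² = 42821.3 km³/s².
Transfer-ellipse semi-major axis a_t = (r₁ + r₂)/2 = (28270 + 4278)/2 = 16274 km.
Circular speed at r = 4278 km: v_c = √(μ/r) = 3.164 km/s.
Transfer-orbit speed at the same r (vis-viva, a = a_t): v_t = √[μ(2/r − 1/a_t)] = 4.170 km/s.
Δv₂ = |v_t − v_c| = |4.170 − 3.164| = 1.006 km/s.

Δv₂ = 1.006 km/s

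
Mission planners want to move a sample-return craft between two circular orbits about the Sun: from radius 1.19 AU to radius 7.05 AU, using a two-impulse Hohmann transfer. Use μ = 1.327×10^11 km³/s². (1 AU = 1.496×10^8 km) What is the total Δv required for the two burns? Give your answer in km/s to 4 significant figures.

In km: r₁ = 1.19 × 1.496×10^8 = 1.78024×10^8 km; r₂ = 7.05 × 1.496×10^8 = 1.05468×10^9 km.
Semi-major axis of the transfer orbit: a_t = (1.78024×10^8 + 1.05468×10^9)/2 = 6.16352×10^8 km.
At r₁ the circular-orbit speed is v₁ = √(μ/r₁) = 27.302 km/s.
On the transfer ellipse at r₁, vis-viva equation gives v_p = √[μ(2/r₁ − 1/a_t)] = 35.714 km/s.
First burn Δv₁ = |v_p − v₁| = 8.412 km/s.
At r₂, v₂ = √(μ/r₂) = 11.217 km/s.
Transfer-orbit speed at r₂: v_a = √[μ(2/r₂ − 1/a_t)] = 6.0284 km/s.
Second burn Δv₂ = |v₂ − v_a| = 5.189 km/s.
Total Δv = Δv₁ + Δv₂ = 13.60 km/s.

Δv = 13.60 km/s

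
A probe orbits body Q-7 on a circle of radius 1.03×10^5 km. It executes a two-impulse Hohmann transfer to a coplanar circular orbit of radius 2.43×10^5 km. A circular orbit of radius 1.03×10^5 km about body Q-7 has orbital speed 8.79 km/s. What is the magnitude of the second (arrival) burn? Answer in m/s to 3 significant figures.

From the circular-orbit relation v² = μ/r at r = 1.03×10^5 km: μ = v²r = (8.79)² × 1.03×10^5 = 7.95820×10^6 km³/s².
The Hohmann ellipse has a_t = (r₁ + r₂)/2 = 1.730×10^5 km.
Circular speed at r = 2.430×10^5 km: v_c = √(μ/r) = 5.723 km/s.
Transfer-orbit speed at the same r (vis-viva, a = a_t): v_t = √[μ(2/r − 1/a_t)] = 4.416 km/s.
Δv₂ = |v_t − v_c| = |4.416 − 5.723| = 1.307 km/s.

Δv₂ = 1310 m/s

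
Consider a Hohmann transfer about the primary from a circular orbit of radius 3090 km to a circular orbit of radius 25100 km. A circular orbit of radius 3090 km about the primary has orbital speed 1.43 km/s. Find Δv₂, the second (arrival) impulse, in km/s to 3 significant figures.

Δv₂ = 0.267 km/s

From the circular-orbit relation v² = μ/r at r = 3090 km: μ = v²r = (1.43)² × 3090 = 6318.74 km³/s².
Semi-major axis of the transfer orbit: a_t = (3090 + 25100)/2 = 14095 km.
On the circular orbit at r = 25100 km, v_c = √(μ/r) = 0.5017 km/s.
Transfer-orbit speed at the same r (vis-viva, a = a_t): v_t = √[μ(2/r − 1/a_t)] = 0.2349 km/s.
Δv₂ = |v_t − v_c| = |0.2349 − 0.5017| = 0.2668 km/s.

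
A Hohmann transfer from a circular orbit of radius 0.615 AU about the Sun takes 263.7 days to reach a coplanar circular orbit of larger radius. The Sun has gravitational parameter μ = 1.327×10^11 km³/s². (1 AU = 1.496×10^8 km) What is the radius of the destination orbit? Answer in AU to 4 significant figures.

In km: r₁ = 0.615 × 1.496×10^8 = 9.2004×10^7 km.
Transfer time t = 263.7 days = 2.278368×10^7 s, and t = π√(a_t³/μ).
So a_t = (μ t²/π²)^(1/3) = (1.327×10^11 × (2.278368×10^7)² / π²)^(1/3) = 1.9111×10^8 km.
Since a_t = (r₁ + r₂)/2, r₂ = 2a_t − r₁ = 2×1.9111×10^8 − 9.2004×10^7 = 2.90216×10^8 km.
In AU: r₂ = 2.90216×10^8 / 1.496×10^8 = 1.940 AU.

r₂ = 1.940 AU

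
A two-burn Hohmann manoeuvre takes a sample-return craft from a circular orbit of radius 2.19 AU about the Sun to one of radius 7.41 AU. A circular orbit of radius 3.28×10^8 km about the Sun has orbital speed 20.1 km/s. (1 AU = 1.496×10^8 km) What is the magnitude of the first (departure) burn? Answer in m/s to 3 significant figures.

Δv₁ = 4880 m/s

From the circular-orbit relation v² = μ/r at r = 3.28×10^8 km: μ = v²r = (20.1)² × 3.28×10^8 = 1.32515×10^11 km³/s².
In km: r₁ = 2.19 × 1.496×10^8 = 3.27624×10^8 km; r₂ = 7.41 × 1.496×10^8 = 1.108536×10^9 km.
The Hohmann ellipse has a_t = (r₁ + r₂)/2 = 7.1808×10^8 km.
Circular speed at r = 3.27624×10^8 km: v_c = √(μ/r) = 20.1115 km/s.
Transfer-orbit speed at the same r (vis-viva, a = a_t): v_t = √[μ(2/r − 1/a_t)] = 24.9881 km/s.
Δv₁ = |v_t − v_c| = |24.9881 − 20.1115| = 4.877 km/s.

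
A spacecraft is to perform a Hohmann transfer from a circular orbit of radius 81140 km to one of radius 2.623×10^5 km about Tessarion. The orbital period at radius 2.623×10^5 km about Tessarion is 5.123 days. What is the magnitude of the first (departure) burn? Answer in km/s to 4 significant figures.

From Kepler's third law T² = 4π²r³/μ at r = 2.623×10^5 km, T = 5.123 days = 5.123 × 86400 s = 4.426272×10^5 s: μ = 4π²r³/T² = 3.63646×10^6 km³/s².
The Hohmann ellipse has a_t = (r₁ + r₂)/2 = 1.7172×10^5 km.
On the circular orbit at r = 81140 km, v_c = √(μ/r) = 6.695 km/s.
Transfer-orbit speed at the same r (vis-viva, a = a_t): v_t = √[μ(2/r − 1/a_t)] = 8.274 km/s.
Δv₁ = |v_t − v_c| = |8.274 − 6.695| = 1.579 km/s.

Δv₁ = 1.579 km/s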